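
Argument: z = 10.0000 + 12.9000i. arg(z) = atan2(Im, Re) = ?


Re = 10, Im = 12.9
arg = atan2(12.9, 10) = 52.2174 degrees

arg(z) = 52.2174 degrees


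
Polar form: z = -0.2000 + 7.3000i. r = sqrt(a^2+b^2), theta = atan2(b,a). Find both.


r = sqrt(0.04+53.29) = sqrt(53.33) = 7.3027
theta = atan2(7.3, -0.2) = 91.5694 degrees

r = 7.3027, theta = 91.5694 degrees


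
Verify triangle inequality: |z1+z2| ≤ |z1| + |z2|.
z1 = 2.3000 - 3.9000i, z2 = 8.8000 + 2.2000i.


|z1| = sqrt(2.3^2 + (-3.9)^2) = sqrt(20.5) = 4.5277
|z2| = sqrt(8.8^2 + 2.2^2) = sqrt(82.28) = 9.0708
z1+z2 = 11.1000 - 1.7000i
|z1+z2| = sqrt(126.1) = 11.2294
|z1|+|z2| = 4.5277 + 9.0708 = 13.5985

|z1+z2| = 11.2294 ≤ |z1|+|z2| = 13.5985 (verified)


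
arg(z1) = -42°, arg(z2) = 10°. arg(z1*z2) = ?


arg(z1*z2) = -42° + 10° = -32°
Normalized to (-180°, 180°]: -32°

-32°


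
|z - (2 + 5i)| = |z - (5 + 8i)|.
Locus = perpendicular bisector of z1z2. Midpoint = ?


Equal distances means the locus is the perpendicular bisector of z1 and z2.
Midpoint = ((2+5)/2, (5+8)/2) = (3.5000, 6.5000)

Perpendicular bisector through (3.5000, 6.5000)


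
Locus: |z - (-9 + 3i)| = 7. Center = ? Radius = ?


|z - z0| = r is a circle with center z0 and radius r.
Center = (-9, 3), radius = 7

Circle with center (-9, 3) and radius 7


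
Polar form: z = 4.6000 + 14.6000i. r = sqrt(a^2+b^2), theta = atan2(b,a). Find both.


r = sqrt(21.16+213.16) = sqrt(234.32) = 15.3075
theta = atan2(14.6, 4.6) = 72.5120 degrees

r = 15.3075, theta = 72.5120 degrees


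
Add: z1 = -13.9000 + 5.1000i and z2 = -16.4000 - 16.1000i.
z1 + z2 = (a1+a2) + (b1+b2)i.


Real: -13.9 - 16.4 = -30.3
Imag: 5.1 - 16.1 = -11

-30.3000 - 11.0000i


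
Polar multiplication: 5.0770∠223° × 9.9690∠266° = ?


r = 5.0770 * 9.9690 = 50.6126
theta = 223° + 266° = 489° = 129° (mod 360)

50.6126 cis(129°)


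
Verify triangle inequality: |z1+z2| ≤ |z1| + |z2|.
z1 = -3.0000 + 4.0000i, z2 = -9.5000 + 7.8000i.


|z1| = sqrt((-3)^2 + 4^2) = sqrt(25) = 5.0000
|z2| = sqrt((-9.5)^2 + 7.8^2) = sqrt(151.09) = 12.2919
z1+z2 = -12.5000 + 11.8000i
|z1+z2| = sqrt(295.49) = 17.1898
|z1|+|z2| = 5.0000 + 12.2919 = 17.2919

|z1+z2| = 17.1898 ≤ |z1|+|z2| = 17.2919 (verified)


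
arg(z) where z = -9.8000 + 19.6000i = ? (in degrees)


Re = -9.8, Im = 19.6
arg = atan2(19.6, -9.8) = 116.5651 degrees

arg(z) = 116.5651 degrees


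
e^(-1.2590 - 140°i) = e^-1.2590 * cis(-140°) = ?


e^-1.2590 = 0.2839
cos(-140°) = -0.766
sin(-140°) = -0.6428
Real = 0.2839*(-0.766) = -0.2175
Imag = 0.2839*(-0.6428) = -0.1825

-0.2175 - 0.1825i


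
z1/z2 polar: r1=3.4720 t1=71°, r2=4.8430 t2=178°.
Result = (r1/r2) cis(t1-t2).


r = 3.4720 / 4.8430 = 0.7169
theta = 71° - 178° = -107° = 253° (mod 360)

0.7169 cis(253°)


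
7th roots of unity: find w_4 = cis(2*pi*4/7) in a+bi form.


Angle = 360*4/7 = 205.7143°
a = cos(205.7143°) = -0.9010
b = sin(205.7143°) = -0.4339

-0.9010 - 0.4339i


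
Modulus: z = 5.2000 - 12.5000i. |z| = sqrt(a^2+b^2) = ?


|z| = sqrt(5.2^2 + (-12.5)^2) = sqrt(27.04 + 156.25) = sqrt(183.29) = 13.5385

|z| = 13.5385


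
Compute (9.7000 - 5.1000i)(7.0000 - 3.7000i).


Real = 9.7*7 - (-5.1)*(-3.7) = 67.9 - 18.87 = 49.03
Imag = 9.7*(-3.7) + 7*(-5.1) = -35.89 - (35.7) = -71.59

49.0300 - 71.5900i


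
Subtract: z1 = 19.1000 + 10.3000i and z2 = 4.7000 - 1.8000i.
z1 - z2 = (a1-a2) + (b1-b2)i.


Real: 19.1 - 4.7 = 14.4
Imag: 10.3 + 1.8 = 12.1

14.4000 + 12.1000i


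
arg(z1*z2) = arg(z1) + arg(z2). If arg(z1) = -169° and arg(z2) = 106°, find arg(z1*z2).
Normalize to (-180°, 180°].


arg(z1*z2) = -169° + 106° = -63°
Normalized to (-180°, 180°]: -63°

-63°


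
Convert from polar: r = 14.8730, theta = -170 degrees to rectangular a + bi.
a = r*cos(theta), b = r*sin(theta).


a = 14.8730*cos(-170°) = 14.8730*(-0.984808) = -14.6470
b = 14.8730*sin(-170°) = 14.8730*(-0.17365) = -2.5827

-14.6470 - 2.5827i


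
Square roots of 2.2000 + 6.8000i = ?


|z| = sqrt(4.84+46.24) = 7.1470
sqrt((|z|+a)/2) = sqrt((7.1470+2.2)/2) = sqrt(4.6735) = 2.1618
sqrt((|z|-a)/2) = sqrt((7.1470-2.2)/2) = sqrt(2.4735) = 1.5727

±(2.1618 + 1.5727i) i.e. 2.1618 + 1.5727i and -2.1618 - 1.5727i


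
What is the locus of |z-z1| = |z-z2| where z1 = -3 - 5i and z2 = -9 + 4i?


Equal distances means the locus is the perpendicular bisector of z1 and z2.
Midpoint = ((-3+(-9))/2, (-5+4)/2) = (-6.0000, -0.5000)

Perpendicular bisector through (-6.0000, -0.5000)


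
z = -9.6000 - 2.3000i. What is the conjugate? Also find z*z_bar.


z_bar = -9.6000 + 2.3000i
z*z_bar = (-9.6)^2 + (-2.3)^2 = 92.16 + 5.29 = 97.45

z_bar = -9.6000 + 2.3000i, z*z_bar = 97.45


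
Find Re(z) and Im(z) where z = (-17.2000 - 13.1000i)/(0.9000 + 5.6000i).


Multiply by conjugate: (-17.2000 - 13.1000i)(0.9000 - 5.6000i) / (0.9^2 + 5.6^2)
Numerator real = -17.2*0.9 - (13.1)*5.6 = -88.84
Numerator imag = -13.1*0.9 - (-17.2)*5.6 = 84.53
Denominator = 32.17
Re(z) = -88.84/32.17 = -2.7616
Im(z) = 84.53/32.17 = 2.6276

Re(z) = -2.7616, Im(z) = 2.6276


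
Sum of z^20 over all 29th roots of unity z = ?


The roots are w_k = w^k with w = e^(2*pi*i/29), and (w^k)^20 = (w^20)^k.
So S = 1 + u + u^2 + ... + u^(28) with u = w^20.
20 = 0*29 + 20, so 20 is not a multiple of 29: u = w^20 ≠ 1 (w is a primitive 29th root), while u^29 = (w^29)^20 = 1.
Geometric series: S = (1 - u^29)/(1 - u) = (1 - 1)/(1 - u) = 0

S = 0


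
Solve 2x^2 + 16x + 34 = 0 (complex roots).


disc = 16^2 - 4*2*34 = 256 - 272 = -16
sqrt(|disc|) = sqrt(16) = 4.0000
Real part = -16/(2*2) = -4.0000
Imag part = 4.0000/(2*2) = 1.0000

-4.0000 ± 1.0000i


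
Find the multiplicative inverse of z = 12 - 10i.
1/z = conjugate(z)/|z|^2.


|z|^2 = 144+100 = 244
1/z = (12 + 10i)/244

1/z = 0.0492 + 0.0410i


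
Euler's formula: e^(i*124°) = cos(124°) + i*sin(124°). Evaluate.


cos(124°) = -0.5592
sin(124°) = 0.8290

e^(i*124°) = -0.5592 + 0.8290i


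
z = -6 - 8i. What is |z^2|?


|z| = sqrt(36+64) = sqrt(100) = 10
|z^2| = |z|^2 = 10^2 = 100

|z^2| = 100


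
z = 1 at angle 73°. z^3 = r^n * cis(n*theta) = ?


r^3 = 1^3 = 1
n*theta = 3*73° = 219° = 219° (mod 360)
a = 1*cos(219°) = -0.7771
b = 1*sin(219°) = -0.6293

1 cis(219°) = -0.7771 - 0.6293i


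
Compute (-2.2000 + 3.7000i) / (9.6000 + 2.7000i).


Conjugate of z2 = 9.6000 - 2.7000i
Numerator: (-2.2000 + 3.7000i)(9.6000 - 2.7000i) = -11.1300 + 41.4600i
Denominator: 9.6^2 + 2.7^2 = 99.45
Result = (-11.1300 + 41.4600i)/99.45

-0.1119 + 0.4169i


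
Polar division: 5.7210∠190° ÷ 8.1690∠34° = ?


r = 5.7210 / 8.1690 = 0.7003
theta = 190° - 34° = 156° = 156° (mod 360)

0.7003 cis(156°)


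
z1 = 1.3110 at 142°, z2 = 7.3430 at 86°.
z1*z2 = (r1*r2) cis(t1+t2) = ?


r = 1.3110 * 7.3430 = 9.6267
theta = 142° + 86° = 228° = 228° (mod 360)

9.6267 cis(228°)


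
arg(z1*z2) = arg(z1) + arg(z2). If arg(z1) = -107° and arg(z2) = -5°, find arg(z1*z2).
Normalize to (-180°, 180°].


arg(z1*z2) = -107° - 5° = -112°
Normalized to (-180°, 180°]: -112°

-112°


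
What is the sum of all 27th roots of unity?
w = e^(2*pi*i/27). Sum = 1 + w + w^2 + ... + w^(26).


The sum of all 27th roots of unity is 0.
Geometric series: (1 - w^27)/(1 - w) = (1-1)/(1-w) = 0 since w^27 = 1, w ≠ 1.
Alternatively: coefficient of z^26 in z^27 - 1 is 0.

0


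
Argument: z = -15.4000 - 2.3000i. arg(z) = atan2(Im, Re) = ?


Re = -15.4, Im = -2.3
arg = atan2(-2.3, -15.4) = -171.5056 degrees

arg(z) = -171.5056 degrees


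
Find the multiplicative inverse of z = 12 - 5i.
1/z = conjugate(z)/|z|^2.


|z|^2 = 144+25 = 169
1/z = (12 + 5i)/169

1/z = 0.0710 + 0.0296i


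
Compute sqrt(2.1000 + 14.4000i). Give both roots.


|z| = sqrt(4.41+207.36) = 14.5523
sqrt((|z|+a)/2) = sqrt((14.5523+2.1)/2) = sqrt(8.3262) = 2.8855
sqrt((|z|-a)/2) = sqrt((14.5523-2.1)/2) = sqrt(6.2262) = 2.4952

±(2.8855 + 2.4952i) i.e. 2.8855 + 2.4952i and -2.8855 - 2.4952i


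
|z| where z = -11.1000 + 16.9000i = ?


|z| = sqrt((-11.1)^2 + 16.9^2) = sqrt(123.21 + 285.61) = sqrt(408.82) = 20.2193

|z| = 20.2193


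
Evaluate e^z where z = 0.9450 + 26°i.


e^0.9450 = 2.5728
cos(26°) = 0.8988
sin(26°) = 0.43837
Real = 2.5728*0.8988 = 2.3124
Imag = 2.5728*0.43837 = 1.1278

2.3124 + 1.1278i


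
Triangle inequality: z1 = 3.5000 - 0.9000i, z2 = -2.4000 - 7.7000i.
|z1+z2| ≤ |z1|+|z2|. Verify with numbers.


|z1| = sqrt(3.5^2 + (-0.9)^2) = sqrt(13.06) = 3.6139
|z2| = sqrt((-2.4)^2 + (-7.7)^2) = sqrt(65.05) = 8.0654
z1+z2 = 1.1000 - 8.6000i
|z1+z2| = sqrt(75.17) = 8.6701
|z1|+|z2| = 3.6139 + 8.0654 = 11.6793

|z1+z2| = 8.6701 ≤ |z1|+|z2| = 11.6793 (verified)


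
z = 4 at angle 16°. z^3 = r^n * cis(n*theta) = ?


r^3 = 4^3 = 64
n*theta = 3*16° = 48° = 48° (mod 360)
a = 64*cos(48°) = 42.8244
b = 64*sin(48°) = 47.5613

64 cis(48°) = 42.8244 + 47.5613i


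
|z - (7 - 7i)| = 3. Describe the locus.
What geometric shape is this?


|z - z0| = r is a circle with center z0 and radius r.
Center = (7, -7), radius = 3

Circle with center (7, -7) and radius 3


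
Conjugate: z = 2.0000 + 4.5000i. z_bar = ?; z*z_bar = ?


z_bar = 2.0000 - 4.5000i
z*z_bar = 2^2 + 4.5^2 = 4 + 20.25 = 24.25

z_bar = 2.0000 - 4.5000i, z*z_bar = 24.25


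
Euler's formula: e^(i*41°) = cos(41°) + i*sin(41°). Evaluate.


cos(41°) = 0.7547
sin(41°) = 0.6561

e^(i*41°) = 0.7547 + 0.6561i


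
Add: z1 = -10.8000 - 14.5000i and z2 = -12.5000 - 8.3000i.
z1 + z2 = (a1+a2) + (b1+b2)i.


Real: -10.8 - 12.5 = -23.3
Imag: -14.5 - 8.3 = -22.8

-23.3000 - 22.8000i


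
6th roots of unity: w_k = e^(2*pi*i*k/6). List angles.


The 6th roots of unity are cis(360k/6°) for k=0..5
Angle step = 360/6 = 60°
Primitive root: cis(60°)
Primitive root = 0.5000 + 0.8660i

6 roots at angles: 0°, 60°, 120°, 180°, 240°, 300°


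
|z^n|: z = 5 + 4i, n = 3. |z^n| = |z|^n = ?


|z| = sqrt(25+16) = sqrt(41) = 6.4031
|z^3| = |z|^3 = (sqrt(41))^3 = 41*sqrt(41)

|z^3| = 41*sqrt(41) ≈ 262.5281


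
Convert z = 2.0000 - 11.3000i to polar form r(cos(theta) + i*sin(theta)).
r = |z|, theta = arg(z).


r = sqrt(4+127.69) = sqrt(131.69) = 11.4756
theta = atan2(-11.3, 2) = -79.9631 degrees

r = 11.4756, theta = -79.9631 degrees


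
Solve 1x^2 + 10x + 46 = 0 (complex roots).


disc = 10^2 - 4*1*46 = 100 - 184 = -84
sqrt(|disc|) = sqrt(84) = 9.1652
Real part = -10/(2*1) = -5.0000
Imag part = 9.1652/(2*1) = 4.5826

-5.0000 ± 4.5826i


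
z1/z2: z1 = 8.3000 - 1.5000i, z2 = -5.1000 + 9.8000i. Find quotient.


Conjugate of z2 = -5.1000 - 9.8000i
Numerator: (8.3000 - 1.5000i)(-5.1000 - 9.8000i) = -57.0300 - 73.6900i
Denominator: (-5.1)^2 + 9.8^2 = 122.05
Result = (-57.0300 - 73.6900i)/122.05

-0.4673 - 0.6038i


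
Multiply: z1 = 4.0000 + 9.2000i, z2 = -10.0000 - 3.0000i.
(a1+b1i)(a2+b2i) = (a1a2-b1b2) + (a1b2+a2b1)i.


Real = 4*(-10) - 9.2*(-3) = -40 - (-27.6) = -12.4
Imag = 4*(-3) - (10)*9.2 = -12 - (92) = -104

-12.4000 - 104.0000i


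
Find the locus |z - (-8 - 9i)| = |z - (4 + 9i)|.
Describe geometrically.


Equal distances means the locus is the perpendicular bisector of z1 and z2.
Midpoint = ((-8+4)/2, (-9+9)/2) = (-2.0000, 0)

Perpendicular bisector through (-2.0000, 0)


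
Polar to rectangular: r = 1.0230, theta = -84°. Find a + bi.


a = 1.0230*cos(-84°) = 1.0230*0.1045 = 0.1069
b = 1.0230*sin(-84°) = 1.0230*(-0.9945) = -1.0174

0.1069 - 1.0174i


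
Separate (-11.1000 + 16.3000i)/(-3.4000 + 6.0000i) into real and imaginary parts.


Multiply by conjugate: (-11.1000 + 16.3000i)(-3.4000 - 6.0000i) / ((-3.4)^2 + 6^2)
Numerator real = -11.1*(-3.4) + 16.3*6 = 135.54
Numerator imag = 16.3*(-3.4) - (-11.1)*6 = 11.18
Denominator = 47.56
Re(z) = 135.54/47.56 = 2.8499
Im(z) = 11.18/47.56 = 0.2351

Re(z) = 2.8499, Im(z) = 0.2351


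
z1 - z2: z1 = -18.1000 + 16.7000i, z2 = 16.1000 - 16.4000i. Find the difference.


Real: -18.1 - 16.1 = -34.2
Imag: 16.7 + 16.4 = 33.1

-34.2000 + 33.1000i


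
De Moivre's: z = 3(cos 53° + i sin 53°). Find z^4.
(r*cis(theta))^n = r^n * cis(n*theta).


r^4 = 3^4 = 81
n*theta = 4*53° = 212° = 212° (mod 360)
a = 81*cos(212°) = -68.6919
b = 81*sin(212°) = -42.9235

81 cis(212°) = -68.6919 - 42.9235i


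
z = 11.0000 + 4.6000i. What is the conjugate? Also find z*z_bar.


z_bar = 11.0000 - 4.6000i
z*z_bar = 11^2 + 4.6^2 = 121 + 21.16 = 142.16

z_bar = 11.0000 - 4.6000i, z*z_bar = 142.16


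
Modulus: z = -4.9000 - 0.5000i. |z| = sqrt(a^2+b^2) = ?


|z| = sqrt((-4.9)^2 + (-0.5)^2) = sqrt(24.01 + 0.25) = sqrt(24.26) = 4.9254

|z| = 4.9254


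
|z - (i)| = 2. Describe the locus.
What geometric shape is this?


|z - z0| = r is a circle with center z0 and radius r.
Center = (0, 1), radius = 2

Circle with center (0, 1) and radius 2


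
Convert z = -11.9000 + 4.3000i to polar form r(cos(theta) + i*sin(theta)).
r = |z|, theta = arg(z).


r = sqrt(141.61+18.49) = sqrt(160.1) = 12.6531
theta = atan2(4.3, -11.9) = 160.1330 degrees

r = 12.6531, theta = 160.1330 degrees


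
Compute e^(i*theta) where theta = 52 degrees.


cos(52°) = 0.6157
sin(52°) = 0.7880

e^(i*52°) = 0.6157 + 0.7880i


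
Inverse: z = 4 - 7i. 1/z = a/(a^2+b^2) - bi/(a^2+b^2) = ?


|z|^2 = 16+49 = 65
1/z = (4 + 7i)/65

1/z = 0.0615 + 0.1077i


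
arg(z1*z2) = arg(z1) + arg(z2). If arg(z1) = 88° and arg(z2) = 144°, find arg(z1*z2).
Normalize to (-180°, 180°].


arg(z1*z2) = 88° + 144° = 232°
Normalized to (-180°, 180°]: -128°

-128°


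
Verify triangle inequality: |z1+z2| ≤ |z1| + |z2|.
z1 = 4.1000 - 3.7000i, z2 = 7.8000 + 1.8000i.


|z1| = sqrt(4.1^2 + (-3.7)^2) = sqrt(30.5) = 5.5227
|z2| = sqrt(7.8^2 + 1.8^2) = sqrt(64.08) = 8.0050
z1+z2 = 11.9000 - 1.9000i
|z1+z2| = sqrt(145.22) = 12.0507
|z1|+|z2| = 5.5227 + 8.0050 = 13.5277

|z1+z2| = 12.0507 ≤ |z1|+|z2| = 13.5277 (verified)


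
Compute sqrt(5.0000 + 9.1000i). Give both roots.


|z| = sqrt(25+82.81) = 10.3832
sqrt((|z|+a)/2) = sqrt((10.3832+5)/2) = sqrt(7.6916) = 2.7734
sqrt((|z|-a)/2) = sqrt((10.3832-5)/2) = sqrt(2.6916) = 1.6406

±(2.7734 + 1.6406i) i.e. 2.7734 + 1.6406i and -2.7734 - 1.6406i


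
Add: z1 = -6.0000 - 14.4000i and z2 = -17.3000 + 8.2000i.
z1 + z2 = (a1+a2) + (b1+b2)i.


Real: -6 - 17.3 = -23.3
Imag: -14.4 + 8.2 = -6.2

-23.3000 - 6.2000i


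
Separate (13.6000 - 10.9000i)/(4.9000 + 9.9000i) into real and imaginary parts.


Multiply by conjugate: (13.6000 - 10.9000i)(4.9000 - 9.9000i) / (4.9^2 + 9.9^2)
Numerator real = 13.6*4.9 - (10.9)*9.9 = -41.27
Numerator imag = -10.9*4.9 - 13.6*9.9 = -188.05
Denominator = 122.02
Re(z) = -41.27/122.02 = -0.3382
Im(z) = -188.05/122.02 = -1.5411

Re(z) = -0.3382, Im(z) = -1.5411


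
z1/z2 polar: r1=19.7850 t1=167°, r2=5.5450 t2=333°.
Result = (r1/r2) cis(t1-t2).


r = 19.7850 / 5.5450 = 3.5681
theta = 167° - 333° = -166° = 194° (mod 360)

3.5681 cis(194°)


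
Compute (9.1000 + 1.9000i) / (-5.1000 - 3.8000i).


Conjugate of z2 = -5.1000 + 3.8000i
Numerator: (9.1000 + 1.9000i)(-5.1000 + 3.8000i) = -53.6300 + 24.8900i
Denominator: (-5.1)^2 + (-3.8)^2 = 40.45
Result = (-53.6300 + 24.8900i)/40.45

-1.3258 + 0.6153i


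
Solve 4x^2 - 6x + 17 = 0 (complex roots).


disc = (-6)^2 - 4*4*17 = 36 - 272 = -236
sqrt(|disc|) = sqrt(236) = 15.3623
Real part = 6/(2*4) = 0.7500
Imag part = 15.3623/(2*4) = 1.9203

0.7500 ± 1.9203i


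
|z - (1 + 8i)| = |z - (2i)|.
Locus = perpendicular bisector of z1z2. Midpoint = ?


Equal distances means the locus is the perpendicular bisector of z1 and z2.
Midpoint = ((1+0)/2, (8+2)/2) = (0.5000, 5.0000)

Perpendicular bisector through (0.5000, 5.0000)


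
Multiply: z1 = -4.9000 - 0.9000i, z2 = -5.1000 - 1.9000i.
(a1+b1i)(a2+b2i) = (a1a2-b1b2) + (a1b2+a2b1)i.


Real = -4.9*(-5.1) - (-0.9)*(-1.9) = 24.99 - 1.71 = 23.28
Imag = -4.9*(-1.9) - (5.1)*(-0.9) = 9.31 + 4.59 = 13.9

23.2800 + 13.9000i


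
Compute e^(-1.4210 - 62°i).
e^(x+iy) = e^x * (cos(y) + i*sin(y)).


e^-1.4210 = 0.2415
cos(-62°) = 0.4695
sin(-62°) = -0.8829
Real = 0.2415*0.4695 = 0.1134
Imag = 0.2415*(-0.8829) = -0.2132

0.1134 - 0.2132i


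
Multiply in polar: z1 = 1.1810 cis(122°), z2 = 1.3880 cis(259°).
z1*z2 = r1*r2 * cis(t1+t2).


r = 1.1810 * 1.3880 = 1.6392
theta = 122° + 259° = 381° = 21° (mod 360)

1.6392 cis(21°)


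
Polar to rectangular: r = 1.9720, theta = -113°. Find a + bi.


a = 1.9720*cos(-113°) = 1.9720*(-0.3907) = -0.7705
b = 1.9720*sin(-113°) = 1.9720*(-0.9205) = -1.8152

-0.7705 - 1.8152i


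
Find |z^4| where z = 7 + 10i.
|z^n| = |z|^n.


|z| = sqrt(49+100) = sqrt(149) = 12.2066
|z^4| = |z|^4 = (sqrt(149))^4 = 149^2 = 22201

|z^4| = 22201


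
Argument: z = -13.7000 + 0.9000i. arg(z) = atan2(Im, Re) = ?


Re = -13.7, Im = 0.9
arg = atan2(0.9, -13.7) = 176.2414 degrees

arg(z) = 176.2414 degrees


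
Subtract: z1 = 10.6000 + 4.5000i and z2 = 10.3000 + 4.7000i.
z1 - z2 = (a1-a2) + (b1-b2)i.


Real: 10.6 - 10.3 = 0.3
Imag: 4.5 - 4.7 = -0.2

0.3000 - 0.2000i


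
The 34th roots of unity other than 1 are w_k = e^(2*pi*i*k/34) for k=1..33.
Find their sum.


With w = e^(2*pi*i/34), all 34 of the 34th roots of unity w^0 = 1, w, ..., w^(33) sum to 0: 1 + w + ... + w^(33) = (1 - w^34)/(1 - w) = 0 since w^34 = 1, w ≠ 1.
Removing the root 1: w + w^2 + ... + w^(33) = 0 - 1 = -1

Sum = -1


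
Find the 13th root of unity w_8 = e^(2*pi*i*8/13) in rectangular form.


Angle = 360*8/13 = 221.5385°
a = cos(221.5385°) = -0.7485
b = sin(221.5385°) = -0.6631

-0.7485 - 0.6631i


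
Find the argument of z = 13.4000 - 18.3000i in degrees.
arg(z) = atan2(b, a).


Re = 13.4, Im = -18.3
arg = atan2(-18.3, 13.4) = -53.7869 degrees

arg(z) = -53.7869 degrees


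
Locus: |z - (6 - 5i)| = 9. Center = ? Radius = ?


|z - z0| = r is a circle with center z0 and radius r.
Center = (6, -5), radius = 9

Circle with center (6, -5) and radius 9


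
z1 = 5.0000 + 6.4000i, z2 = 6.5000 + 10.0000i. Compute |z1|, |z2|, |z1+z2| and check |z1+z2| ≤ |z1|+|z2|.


|z1| = sqrt(5^2 + 6.4^2) = sqrt(65.96) = 8.1216
|z2| = sqrt(6.5^2 + 10^2) = sqrt(142.25) = 11.9269
z1+z2 = 11.5000 + 16.4000i
|z1+z2| = sqrt(401.21) = 20.0302
|z1|+|z2| = 8.1216 + 11.9269 = 20.0485

|z1+z2| = 20.0302 ≤ |z1|+|z2| = 20.0485 (verified)


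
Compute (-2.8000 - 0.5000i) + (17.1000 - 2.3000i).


Real: -2.8 + 17.1 = 14.3
Imag: -0.5 - 2.3 = -2.8

14.3000 - 2.8000i


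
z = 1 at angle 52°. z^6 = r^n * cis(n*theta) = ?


r^6 = 1^6 = 1
n*theta = 6*52° = 312° = 312° (mod 360)
a = 1*cos(312°) = 0.6691
b = 1*sin(312°) = -0.7431

1 cis(312°) = 0.6691 - 0.7431i


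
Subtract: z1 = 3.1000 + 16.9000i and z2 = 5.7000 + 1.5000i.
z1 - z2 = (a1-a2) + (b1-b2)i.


Real: 3.1 - 5.7 = -2.6
Imag: 16.9 - 1.5 = 15.4

-2.6000 + 15.4000i


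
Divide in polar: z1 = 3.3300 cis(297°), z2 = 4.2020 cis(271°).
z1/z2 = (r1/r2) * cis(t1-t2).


r = 3.3300 / 4.2020 = 0.7925
theta = 297° - 271° = 26° = 26° (mod 360)

0.7925 cis(26°)


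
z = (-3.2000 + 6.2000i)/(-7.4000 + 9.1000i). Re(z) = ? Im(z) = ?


Multiply by conjugate: (-3.2000 + 6.2000i)(-7.4000 - 9.1000i) / ((-7.4)^2 + 9.1^2)
Numerator real = -3.2*(-7.4) + 6.2*9.1 = 80.1
Numerator imag = 6.2*(-7.4) - (-3.2)*9.1 = -16.76
Denominator = 137.57
Re(z) = 80.1/137.57 = 0.5822
Im(z) = -16.76/137.57 = -0.1218

Re(z) = 0.5822, Im(z) = -0.1218


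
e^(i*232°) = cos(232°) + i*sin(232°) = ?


cos(232°) = -0.6157
sin(232°) = -0.7880

e^(i*232°) = -0.6157 - 0.7880i


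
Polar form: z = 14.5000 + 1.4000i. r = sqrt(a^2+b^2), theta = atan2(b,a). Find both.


r = sqrt(210.25+1.96) = sqrt(212.21) = 14.5674
theta = atan2(1.4, 14.5) = 5.5149 degrees

r = 14.5674, theta = 5.5149 degrees


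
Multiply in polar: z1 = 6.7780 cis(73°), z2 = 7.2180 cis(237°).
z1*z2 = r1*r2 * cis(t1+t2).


r = 6.7780 * 7.2180 = 48.9236
theta = 73° + 237° = 310° = 310° (mod 360)

48.9236 cis(310°)


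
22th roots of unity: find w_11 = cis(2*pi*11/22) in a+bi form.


Angle = 360*11/22 = 180°
a = cos(180°) = -1.0000
b = sin(180°) = 0

-1.0000 + 0i


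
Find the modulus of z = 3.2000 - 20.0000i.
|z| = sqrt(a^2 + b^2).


|z| = sqrt(3.2^2 + (-20)^2) = sqrt(10.24 + 400) = sqrt(410.24) = 20.2544

|z| = 20.2544


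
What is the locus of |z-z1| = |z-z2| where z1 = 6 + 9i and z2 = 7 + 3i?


Equal distances means the locus is the perpendicular bisector of z1 and z2.
Midpoint = ((6+7)/2, (9+3)/2) = (6.5000, 6.0000)

Perpendicular bisector through (6.5000, 6.0000)


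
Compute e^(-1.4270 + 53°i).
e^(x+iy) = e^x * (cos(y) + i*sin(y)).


e^-1.4270 = 0.24003
cos(53°) = 0.6018
sin(53°) = 0.7986
Real = 0.24003*0.6018 = 0.1445
Imag = 0.24003*0.7986 = 0.1917

0.1445 + 0.1917i


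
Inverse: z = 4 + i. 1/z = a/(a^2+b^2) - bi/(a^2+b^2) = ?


|z|^2 = 16+1 = 17
1/z = (4 - 1i)/17

1/z = 0.2353 - 0.0588i


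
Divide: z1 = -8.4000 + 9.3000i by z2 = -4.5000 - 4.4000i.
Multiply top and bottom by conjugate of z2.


Conjugate of z2 = -4.5000 + 4.4000i
Numerator: (-8.4000 + 9.3000i)(-4.5000 + 4.4000i) = -3.1200 - 78.8100i
Denominator: (-4.5)^2 + (-4.4)^2 = 39.61
Result = (-3.1200 - 78.8100i)/39.61

-0.0788 - 1.9896i


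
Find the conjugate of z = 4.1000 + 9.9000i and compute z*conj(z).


z_bar = 4.1000 - 9.9000i
z*z_bar = 4.1^2 + 9.9^2 = 16.81 + 98.01 = 114.82

z_bar = 4.1000 - 9.9000i, z*z_bar = 114.82


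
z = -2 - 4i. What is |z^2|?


|z| = sqrt(4+16) = sqrt(20) = 4.4721
|z^2| = |z|^2 = (sqrt(20))^2 = 20

|z^2| = 20


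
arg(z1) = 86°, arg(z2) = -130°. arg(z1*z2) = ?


arg(z1*z2) = 86° - 130° = -44°
Normalized to (-180°, 180°]: -44°

-44°


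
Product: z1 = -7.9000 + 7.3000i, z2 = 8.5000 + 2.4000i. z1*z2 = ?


Real = -7.9*8.5 - 7.3*2.4 = -67.15 - 17.52 = -84.67
Imag = -7.9*2.4 + 8.5*7.3 = -18.96 + 62.05 = 43.09

-84.6700 + 43.0900i


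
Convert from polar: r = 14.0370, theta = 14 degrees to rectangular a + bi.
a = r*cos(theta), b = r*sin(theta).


a = 14.0370*cos(14°) = 14.0370*0.970296 = 13.6200
b = 14.0370*sin(14°) = 14.0370*0.241922 = 3.3959

13.6200 + 3.3959i


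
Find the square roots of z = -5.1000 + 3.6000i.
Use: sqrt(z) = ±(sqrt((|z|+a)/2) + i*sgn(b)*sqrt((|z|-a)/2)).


|z| = sqrt(26.01+12.96) = 6.2426
sqrt((|z|+a)/2) = sqrt((6.2426+(-5.1))/2) = sqrt(0.5713) = 0.7558
sqrt((|z|-a)/2) = sqrt((6.2426-(-5.1))/2) = sqrt(5.6713) = 2.3814

±(0.7558 + 2.3814i) i.e. 0.7558 + 2.3814i and -0.7558 - 2.3814i


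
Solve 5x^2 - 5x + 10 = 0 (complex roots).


disc = (-5)^2 - 4*5*10 = 25 - 200 = -175
sqrt(|disc|) = sqrt(175) = 13.2288
Real part = 5/(2*5) = 0.5000
Imag part = 13.2288/(2*5) = 1.3229

0.5000 ± 1.3229i


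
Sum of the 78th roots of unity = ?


The sum of all 78th roots of unity is 0.
Geometric series: (1 - w^78)/(1 - w) = (1-1)/(1-w) = 0 since w^78 = 1, w ≠ 1.
Alternatively: coefficient of z^77 in z^78 - 1 is 0.

0


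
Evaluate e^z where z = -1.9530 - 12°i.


e^-1.9530 = 0.1418
cos(-12°) = 0.9781
sin(-12°) = -0.2079
Real = 0.1418*0.9781 = 0.1387
Imag = 0.1418*(-0.2079) = -0.0295

0.1387 - 0.0295i


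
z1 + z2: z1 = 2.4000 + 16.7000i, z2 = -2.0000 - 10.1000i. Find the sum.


Real: 2.4 - 2 = 0.4
Imag: 16.7 - 10.1 = 6.6

0.4000 + 6.6000i


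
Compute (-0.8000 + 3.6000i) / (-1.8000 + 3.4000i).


Conjugate of z2 = -1.8000 - 3.4000i
Numerator: (-0.8000 + 3.6000i)(-1.8000 - 3.4000i) = 13.6800 - 3.7600i
Denominator: (-1.8)^2 + 3.4^2 = 14.8
Result = (13.6800 - 3.7600i)/14.8

0.9243 - 0.2541i


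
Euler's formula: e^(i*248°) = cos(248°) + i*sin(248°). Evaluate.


cos(248°) = -0.3746
sin(248°) = -0.9272

e^(i*248°) = -0.3746 - 0.9272i


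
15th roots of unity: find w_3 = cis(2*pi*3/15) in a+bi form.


Angle = 360*3/15 = 72°
a = cos(72°) = 0.3090
b = sin(72°) = 0.9511

0.3090 + 0.9511i


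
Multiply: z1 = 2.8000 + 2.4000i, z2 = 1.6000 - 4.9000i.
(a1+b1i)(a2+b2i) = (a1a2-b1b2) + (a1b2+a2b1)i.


Real = 2.8*1.6 - 2.4*(-4.9) = 4.48 - (-11.76) = 16.24
Imag = 2.8*(-4.9) + 1.6*2.4 = -13.72 + 3.84 = -9.88

16.2400 - 9.8800i


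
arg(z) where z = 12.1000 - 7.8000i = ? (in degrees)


Re = 12.1, Im = -7.8
arg = atan2(-7.8, 12.1) = -32.8070 degrees

arg(z) = -32.8070 degrees


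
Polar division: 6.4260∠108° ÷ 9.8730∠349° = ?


r = 6.4260 / 9.8730 = 0.6509
theta = 108° - 349° = -241° = 119° (mod 360)

0.6509 cis(119°)


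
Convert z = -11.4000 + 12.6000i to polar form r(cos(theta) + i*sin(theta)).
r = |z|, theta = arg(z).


r = sqrt(129.96+158.76) = sqrt(288.72) = 16.9918
theta = atan2(12.6, -11.4) = 132.1376 degrees

r = 16.9918, theta = 132.1376 degrees


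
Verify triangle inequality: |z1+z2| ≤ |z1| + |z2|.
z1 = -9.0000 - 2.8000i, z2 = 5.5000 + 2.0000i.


|z1| = sqrt((-9)^2 + (-2.8)^2) = sqrt(88.84) = 9.4255
|z2| = sqrt(5.5^2 + 2^2) = sqrt(34.25) = 5.8523
z1+z2 = -3.5000 - 0.8000i
|z1+z2| = sqrt(12.89) = 3.5903
|z1|+|z2| = 9.4255 + 5.8523 = 15.2778

|z1+z2| = 3.5903 ≤ |z1|+|z2| = 15.2778 (verified)


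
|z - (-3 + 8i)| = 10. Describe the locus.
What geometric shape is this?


|z - z0| = r is a circle with center z0 and radius r.
Center = (-3, 8), radius = 10

Circle with center (-3, 8) and radius 10


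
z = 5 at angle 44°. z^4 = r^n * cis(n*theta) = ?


r^4 = 5^4 = 625
n*theta = 4*44° = 176° = 176° (mod 360)
a = 625*cos(176°) = -623.4775
b = 625*sin(176°) = 43.5978

625 cis(176°) = -623.4775 + 43.5978i


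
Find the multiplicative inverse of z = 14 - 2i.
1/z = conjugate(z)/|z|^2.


|z|^2 = 196+4 = 200
1/z = (14 + 2i)/200

1/z = 0.0700 + 0.0100i


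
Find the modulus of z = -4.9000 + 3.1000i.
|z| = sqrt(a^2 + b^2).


|z| = sqrt((-4.9)^2 + 3.1^2) = sqrt(24.01 + 9.61) = sqrt(33.62) = 5.7983

|z| = 5.7983


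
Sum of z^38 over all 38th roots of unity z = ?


The roots are w_k = w^k with w = e^(2*pi*i/38), and (w^k)^38 = (w^38)^k.
So S = 1 + u + u^2 + ... + u^(37) with u = w^38.
38 = 1*38 + 0, so 38 is a multiple of 38 and u = (w^38)^1 = 1.
Every one of the 38 terms equals 1: S = 38

S = 38


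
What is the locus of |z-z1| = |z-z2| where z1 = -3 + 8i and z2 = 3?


Equal distances means the locus is the perpendicular bisector of z1 and z2.
Midpoint = ((-3+3)/2, (8+0)/2) = (0, 4.0000)

Perpendicular bisector through (0, 4.0000)


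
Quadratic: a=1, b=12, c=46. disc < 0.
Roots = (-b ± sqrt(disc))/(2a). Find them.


disc = 12^2 - 4*1*46 = 144 - 184 = -40
sqrt(|disc|) = sqrt(40) = 6.3246
Real part = -12/(2*1) = -6.0000
Imag part = 6.3246/(2*1) = 3.1623

-6.0000 ± 3.1623i


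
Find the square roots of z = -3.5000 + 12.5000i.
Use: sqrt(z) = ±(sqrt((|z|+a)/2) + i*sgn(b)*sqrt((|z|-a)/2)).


|z| = sqrt(12.25+156.25) = 12.9808
sqrt((|z|+a)/2) = sqrt((12.9808+(-3.5))/2) = sqrt(4.7404) = 2.1772
sqrt((|z|-a)/2) = sqrt((12.9808-(-3.5))/2) = sqrt(8.2404) = 2.8706

±(2.1772 + 2.8706i) i.e. 2.1772 + 2.8706i and -2.1772 - 2.8706i


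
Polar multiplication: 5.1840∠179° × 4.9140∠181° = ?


r = 5.1840 * 4.9140 = 25.4742
theta = 179° + 181° = 360° = 0° (mod 360)

25.4742 cis(0°)


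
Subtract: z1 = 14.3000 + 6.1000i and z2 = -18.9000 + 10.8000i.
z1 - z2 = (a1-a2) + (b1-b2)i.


Real: 14.3 + 18.9 = 33.2
Imag: 6.1 - 10.8 = -4.7

33.2000 - 4.7000i


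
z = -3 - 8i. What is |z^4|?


|z| = sqrt(9+64) = sqrt(73) = 8.5440
|z^4| = |z|^4 = (sqrt(73))^4 = 73^2 = 5329

|z^4| = 5329


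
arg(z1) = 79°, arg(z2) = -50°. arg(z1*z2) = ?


arg(z1*z2) = 79° - 50° = 29°
Normalized to (-180°, 180°]: 29°

29°


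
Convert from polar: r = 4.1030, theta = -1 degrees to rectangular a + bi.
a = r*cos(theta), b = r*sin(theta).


a = 4.1030*cos(-1°) = 4.1030*0.99985 = 4.1024
b = 4.1030*sin(-1°) = 4.1030*(-0.01745) = -0.0716

4.1024 - 0.0716i


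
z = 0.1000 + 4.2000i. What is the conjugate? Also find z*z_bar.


z_bar = 0.1000 - 4.2000i
z*z_bar = 0.1^2 + 4.2^2 = 0.01 + 17.64 = 17.65

z_bar = 0.1000 - 4.2000i, z*z_bar = 17.65


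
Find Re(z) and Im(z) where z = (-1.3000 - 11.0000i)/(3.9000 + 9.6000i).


Multiply by conjugate: (-1.3000 - 11.0000i)(3.9000 - 9.6000i) / (3.9^2 + 9.6^2)
Numerator real = -1.3*3.9 - (11)*9.6 = -110.67
Numerator imag = -11*3.9 - (-1.3)*9.6 = -30.42
Denominator = 107.37
Re(z) = -110.67/107.37 = -1.0307
Im(z) = -30.42/107.37 = -0.2833

Re(z) = -1.0307, Im(z) = -0.2833


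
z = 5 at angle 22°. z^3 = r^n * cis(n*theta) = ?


r^3 = 5^3 = 125
n*theta = 3*22° = 66° = 66° (mod 360)
a = 125*cos(66°) = 50.8421
b = 125*sin(66°) = 114.1932

125 cis(66°) = 50.8421 + 114.1932i


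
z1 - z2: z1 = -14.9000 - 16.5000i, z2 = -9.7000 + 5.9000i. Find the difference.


Real: -14.9 + 9.7 = -5.2
Imag: -16.5 - 5.9 = -22.4

-5.2000 - 22.4000i


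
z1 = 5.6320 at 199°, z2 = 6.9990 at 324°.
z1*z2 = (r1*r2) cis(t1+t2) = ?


r = 5.6320 * 6.9990 = 39.4184
theta = 199° + 324° = 523° = 163° (mod 360)

39.4184 cis(163°)


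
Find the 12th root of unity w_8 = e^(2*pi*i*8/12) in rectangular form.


Angle = 360*8/12 = 240°
a = cos(240°) = -0.5000
b = sin(240°) = -0.8660

-0.5000 - 0.8660i


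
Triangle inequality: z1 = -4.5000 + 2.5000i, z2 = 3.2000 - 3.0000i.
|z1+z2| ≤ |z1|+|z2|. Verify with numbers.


|z1| = sqrt((-4.5)^2 + 2.5^2) = sqrt(26.5) = 5.1478
|z2| = sqrt(3.2^2 + (-3)^2) = sqrt(19.24) = 4.3863
z1+z2 = -1.3000 - 0.5000i
|z1+z2| = sqrt(1.94) = 1.3928
|z1|+|z2| = 5.1478 + 4.3863 = 9.5341

|z1+z2| = 1.3928 ≤ |z1|+|z2| = 9.5341 (verified)


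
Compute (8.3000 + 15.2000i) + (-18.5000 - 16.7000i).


Real: 8.3 - 18.5 = -10.2
Imag: 15.2 - 16.7 = -1.5

-10.2000 - 1.5000i


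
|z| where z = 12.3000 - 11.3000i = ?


|z| = sqrt(12.3^2 + (-11.3)^2) = sqrt(151.29 + 127.69) = sqrt(278.98) = 16.7027

|z| = 16.7027


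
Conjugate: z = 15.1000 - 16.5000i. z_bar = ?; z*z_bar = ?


z_bar = 15.1000 + 16.5000i
z*z_bar = 15.1^2 + (-16.5)^2 = 228.01 + 272.25 = 500.26

z_bar = 15.1000 + 16.5000i, z*z_bar = 500.26


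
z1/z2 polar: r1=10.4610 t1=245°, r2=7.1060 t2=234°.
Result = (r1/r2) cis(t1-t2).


r = 10.4610 / 7.1060 = 1.4721
theta = 245° - 234° = 11° = 11° (mod 360)

1.4721 cis(11°)


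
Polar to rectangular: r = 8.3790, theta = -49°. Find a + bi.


a = 8.3790*cos(-49°) = 8.3790*0.65606 = 5.4971
b = 8.3790*sin(-49°) = 8.3790*(-0.75471) = -6.3237

5.4971 - 6.3237i


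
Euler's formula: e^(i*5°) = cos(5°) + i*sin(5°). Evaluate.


cos(5°) = 0.9962
sin(5°) = 0.0872

e^(i*5°) = 0.9962 + 0.0872i


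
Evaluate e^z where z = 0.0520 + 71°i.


e^0.0520 = 1.05338
cos(71°) = 0.32557
sin(71°) = 0.9455
Real = 1.05338*0.32557 = 0.3429
Imag = 1.05338*0.9455 = 0.9960

0.3429 + 0.9960i


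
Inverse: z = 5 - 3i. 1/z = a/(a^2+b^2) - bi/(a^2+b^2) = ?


|z|^2 = 25+9 = 34
1/z = (5 + 3i)/34

1/z = 0.1471 + 0.0882i


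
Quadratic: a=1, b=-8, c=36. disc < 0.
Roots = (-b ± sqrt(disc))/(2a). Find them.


disc = (-8)^2 - 4*1*36 = 64 - 144 = -80
sqrt(|disc|) = sqrt(80) = 8.9443
Real part = 8/(2*1) = 4.0000
Imag part = 8.9443/(2*1) = 4.4721

4.0000 ± 4.4721i


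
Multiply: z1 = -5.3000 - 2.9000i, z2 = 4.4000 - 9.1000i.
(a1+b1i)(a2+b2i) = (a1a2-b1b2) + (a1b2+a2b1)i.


Real = -5.3*4.4 - (-2.9)*(-9.1) = -23.32 - 26.39 = -49.71
Imag = -5.3*(-9.1) + 4.4*(-2.9) = 48.23 - (12.76) = 35.47

-49.7100 + 35.4700i


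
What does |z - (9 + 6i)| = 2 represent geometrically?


|z - z0| = r is a circle with center z0 and radius r.
Center = (9, 6), radius = 2

Circle with center (9, 6) and radius 2


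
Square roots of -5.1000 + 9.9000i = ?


|z| = sqrt(26.01+98.01) = 11.1364
sqrt((|z|+a)/2) = sqrt((11.1364+(-5.1))/2) = sqrt(3.0182) = 1.7373
sqrt((|z|-a)/2) = sqrt((11.1364-(-5.1))/2) = sqrt(8.1182) = 2.8492

±(1.7373 + 2.8492i) i.e. 1.7373 + 2.8492i and -1.7373 - 2.8492i


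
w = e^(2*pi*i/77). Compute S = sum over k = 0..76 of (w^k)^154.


The roots are w_k = w^k with w = e^(2*pi*i/77), and (w^k)^154 = (w^154)^k.
So S = 1 + u + u^2 + ... + u^(76) with u = w^154.
154 = 2*77 + 0, so 154 is a multiple of 77 and u = (w^77)^2 = 1.
Every one of the 77 terms equals 1: S = 77

S = 77


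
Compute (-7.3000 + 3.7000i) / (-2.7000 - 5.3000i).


Conjugate of z2 = -2.7000 + 5.3000i
Numerator: (-7.3000 + 3.7000i)(-2.7000 + 5.3000i) = 0.1000 - 48.6800i
Denominator: (-2.7)^2 + (-5.3)^2 = 35.38
Result = (0.1000 - 48.6800i)/35.38

0.0028 - 1.3759i


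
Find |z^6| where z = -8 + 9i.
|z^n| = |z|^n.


|z| = sqrt(64+81) = sqrt(145) = 12.0416
|z^6| = |z|^6 = (sqrt(145))^6 = 145^3 = 3048625

|z^6| = 3048625


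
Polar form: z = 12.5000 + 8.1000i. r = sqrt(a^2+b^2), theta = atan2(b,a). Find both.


r = sqrt(156.25+65.61) = sqrt(221.86) = 14.8950
theta = atan2(8.1, 12.5) = 32.9432 degrees

r = 14.8950, theta = 32.9432 degrees


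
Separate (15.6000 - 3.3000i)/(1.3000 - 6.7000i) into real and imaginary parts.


Multiply by conjugate: (15.6000 - 3.3000i)(1.3000 + 6.7000i) / (1.3^2 + (-6.7)^2)
Numerator real = 15.6*1.3 - (3.3)*(-6.7) = 42.39
Numerator imag = -3.3*1.3 - 15.6*(-6.7) = 100.23
Denominator = 46.58
Re(z) = 42.39/46.58 = 0.9100
Im(z) = 100.23/46.58 = 2.1518

Re(z) = 0.9100, Im(z) = 2.1518


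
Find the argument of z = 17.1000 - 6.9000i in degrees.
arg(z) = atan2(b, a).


Re = 17.1, Im = -6.9
arg = atan2(-6.9, 17.1) = -21.9745 degrees

arg(z) = -21.9745 degrees


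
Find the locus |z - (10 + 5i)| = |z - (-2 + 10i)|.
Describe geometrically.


Equal distances means the locus is the perpendicular bisector of z1 and z2.
Midpoint = ((10+(-2))/2, (5+10)/2) = (4.0000, 7.5000)

Perpendicular bisector through (4.0000, 7.5000)


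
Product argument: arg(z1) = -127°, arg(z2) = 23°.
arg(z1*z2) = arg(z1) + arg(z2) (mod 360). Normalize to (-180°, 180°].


arg(z1*z2) = -127° + 23° = -104°
Normalized to (-180°, 180°]: -104°

-104°


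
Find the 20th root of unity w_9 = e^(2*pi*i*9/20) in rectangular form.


Angle = 360*9/20 = 162°
a = cos(162°) = -0.9511
b = sin(162°) = 0.3090

-0.9511 + 0.3090i


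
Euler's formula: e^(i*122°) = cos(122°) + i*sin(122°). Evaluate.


cos(122°) = -0.5299
sin(122°) = 0.8480

e^(i*122°) = -0.5299 + 0.8480i


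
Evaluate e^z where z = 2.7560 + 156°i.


e^2.7560 = 15.7368
cos(156°) = -0.913545
sin(156°) = 0.406737
Real = 15.7368*(-0.913545) = -14.3763
Imag = 15.7368*0.406737 = 6.4007

-14.3763 + 6.4007i


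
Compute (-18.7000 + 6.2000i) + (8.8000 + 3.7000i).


Real: -18.7 + 8.8 = -9.9
Imag: 6.2 + 3.7 = 9.9

-9.9000 + 9.9000i


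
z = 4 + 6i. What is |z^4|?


|z| = sqrt(16+36) = sqrt(52) = 7.2111
|z^4| = |z|^4 = (sqrt(52))^4 = 52^2 = 2704

|z^4| = 2704


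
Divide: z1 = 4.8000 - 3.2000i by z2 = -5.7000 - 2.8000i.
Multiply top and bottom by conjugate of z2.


Conjugate of z2 = -5.7000 + 2.8000i
Numerator: (4.8000 - 3.2000i)(-5.7000 + 2.8000i) = -18.4000 + 31.6800i
Denominator: (-5.7)^2 + (-2.8)^2 = 40.33
Result = (-18.4000 + 31.6800i)/40.33

-0.4562 + 0.7855i


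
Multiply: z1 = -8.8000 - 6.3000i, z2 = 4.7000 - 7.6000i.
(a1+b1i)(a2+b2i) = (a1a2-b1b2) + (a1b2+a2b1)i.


Real = -8.8*4.7 - (-6.3)*(-7.6) = -41.36 - 47.88 = -89.24
Imag = -8.8*(-7.6) + 4.7*(-6.3) = 66.88 - (29.61) = 37.27

-89.2400 + 37.2700i


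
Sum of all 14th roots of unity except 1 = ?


With w = e^(2*pi*i/14), all 14 of the 14th roots of unity w^0 = 1, w, ..., w^(13) sum to 0: 1 + w + ... + w^(13) = (1 - w^14)/(1 - w) = 0 since w^14 = 1, w ≠ 1.
Removing the root 1: w + w^2 + ... + w^(13) = 0 - 1 = -1

Sum = -1


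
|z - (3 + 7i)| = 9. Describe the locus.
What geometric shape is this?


|z - z0| = r is a circle with center z0 and radius r.
Center = (3, 7), radius = 9

Circle with center (3, 7) and radius 9


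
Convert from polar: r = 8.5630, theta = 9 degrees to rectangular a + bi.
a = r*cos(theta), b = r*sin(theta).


a = 8.5630*cos(9°) = 8.5630*0.98769 = 8.4576
b = 8.5630*sin(9°) = 8.5630*0.15643 = 1.3395

8.4576 + 1.3395i


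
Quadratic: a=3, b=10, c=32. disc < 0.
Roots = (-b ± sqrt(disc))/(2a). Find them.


disc = 10^2 - 4*3*32 = 100 - 384 = -284
sqrt(|disc|) = sqrt(284) = 16.8523
Real part = -10/(2*3) = -1.6667
Imag part = 16.8523/(2*3) = 2.8087

-1.6667 ± 2.8087i


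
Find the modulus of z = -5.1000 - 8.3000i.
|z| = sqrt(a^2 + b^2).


|z| = sqrt((-5.1)^2 + (-8.3)^2) = sqrt(26.01 + 68.89) = sqrt(94.9) = 9.7417

|z| = 9.7417


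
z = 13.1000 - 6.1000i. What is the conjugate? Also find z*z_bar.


z_bar = 13.1000 + 6.1000i
z*z_bar = 13.1^2 + (-6.1)^2 = 171.61 + 37.21 = 208.82

z_bar = 13.1000 + 6.1000i, z*z_bar = 208.82


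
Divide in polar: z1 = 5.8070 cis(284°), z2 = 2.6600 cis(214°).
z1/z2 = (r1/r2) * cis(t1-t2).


r = 5.8070 / 2.6600 = 2.1831
theta = 284° - 214° = 70° = 70° (mod 360)

2.1831 cis(70°)


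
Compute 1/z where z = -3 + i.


|z|^2 = 9+1 = 10
1/z = (-3 - 1i)/10

1/z = -0.3000 - 0.1000i


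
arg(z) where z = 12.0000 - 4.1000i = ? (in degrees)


Re = 12, Im = -4.1
arg = atan2(-4.1, 12) = -18.8636 degrees

arg(z) = -18.8636 degrees


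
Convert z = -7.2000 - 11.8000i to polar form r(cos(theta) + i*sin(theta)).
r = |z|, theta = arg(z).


r = sqrt(51.84+139.24) = sqrt(191.08) = 13.8232
theta = atan2(-11.8, -7.2) = -121.3903 degrees

r = 13.8232, theta = -121.3903 degrees


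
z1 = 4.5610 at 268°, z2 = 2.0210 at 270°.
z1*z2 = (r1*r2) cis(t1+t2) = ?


r = 4.5610 * 2.0210 = 9.2178
theta = 268° + 270° = 538° = 178° (mod 360)

9.2178 cis(178°)


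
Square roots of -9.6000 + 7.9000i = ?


|z| = sqrt(92.16+62.41) = 12.4326
sqrt((|z|+a)/2) = sqrt((12.4326+(-9.6))/2) = sqrt(1.4163) = 1.1901
sqrt((|z|-a)/2) = sqrt((12.4326-(-9.6))/2) = sqrt(11.0163) = 3.3191

±(1.1901 + 3.3191i) i.e. 1.1901 + 3.3191i and -1.1901 - 3.3191i


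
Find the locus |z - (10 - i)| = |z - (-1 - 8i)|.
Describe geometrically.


Equal distances means the locus is the perpendicular bisector of z1 and z2.
Midpoint = ((10+(-1))/2, (-1+(-8))/2) = (4.5000, -4.5000)

Perpendicular bisector through (4.5000, -4.5000)


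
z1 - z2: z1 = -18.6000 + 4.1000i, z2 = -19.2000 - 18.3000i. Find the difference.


Real: -18.6 + 19.2 = 0.6
Imag: 4.1 + 18.3 = 22.4

0.6000 + 22.4000i


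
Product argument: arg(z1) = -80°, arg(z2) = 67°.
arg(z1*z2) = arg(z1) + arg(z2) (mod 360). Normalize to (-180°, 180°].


arg(z1*z2) = -80° + 67° = -13°
Normalized to (-180°, 180°]: -13°

-13°


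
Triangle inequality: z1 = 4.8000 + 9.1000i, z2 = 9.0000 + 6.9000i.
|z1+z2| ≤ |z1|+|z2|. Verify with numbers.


|z1| = sqrt(4.8^2 + 9.1^2) = sqrt(105.85) = 10.2883
|z2| = sqrt(9^2 + 6.9^2) = sqrt(128.61) = 11.3406
z1+z2 = 13.8000 + 16.0000i
|z1+z2| = sqrt(446.44) = 21.1291
|z1|+|z2| = 10.2883 + 11.3406 = 21.6289

|z1+z2| = 21.1291 ≤ |z1|+|z2| = 21.6289 (verified)


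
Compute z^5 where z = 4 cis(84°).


r^5 = 4^5 = 1024
n*theta = 5*84° = 420° = 60° (mod 360)
a = 1024*cos(60°) = 512.0000
b = 1024*sin(60°) = 886.8100

1024 cis(60°) = 512.0000 + 886.8100i


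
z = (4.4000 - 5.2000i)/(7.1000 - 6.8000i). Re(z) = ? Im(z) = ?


Multiply by conjugate: (4.4000 - 5.2000i)(7.1000 + 6.8000i) / (7.1^2 + (-6.8)^2)
Numerator real = 4.4*7.1 - (5.2)*(-6.8) = 66.6
Numerator imag = -5.2*7.1 - 4.4*(-6.8) = -7
Denominator = 96.65
Re(z) = 66.6/96.65 = 0.6891
Im(z) = -7/96.65 = -0.0724

Re(z) = 0.6891, Im(z) = -0.0724


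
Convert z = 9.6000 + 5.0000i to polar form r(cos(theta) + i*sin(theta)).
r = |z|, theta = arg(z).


r = sqrt(92.16+25) = sqrt(117.16) = 10.8240
theta = atan2(5, 9.6) = 27.5120 degrees

r = 10.8240, theta = 27.5120 degrees


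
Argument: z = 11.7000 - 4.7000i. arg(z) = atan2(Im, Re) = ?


Re = 11.7, Im = -4.7
arg = atan2(-4.7, 11.7) = -21.8858 degrees

arg(z) = -21.8858 degrees
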